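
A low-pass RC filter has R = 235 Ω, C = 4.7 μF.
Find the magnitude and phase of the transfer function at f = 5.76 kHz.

Step 1 — Angular frequency: ω = 2π·5760 = 3.619e+04 rad/s.
Step 2 — Transfer function: H(jω) = 1/(1 + jωRC).
Step 3 — Denominator: 1 + jωRC = 1 + j·3.619e+04·235·4.7e-06 = 1 + j39.97.
Step 4 — H = 0.0006254 - j0.025.
Step 5 — Magnitude: |H| = 0.02501 (-32.0 dB); phase: φ = -88.6°.

|H| = 0.02501 (-32.0 dB), φ = -88.6°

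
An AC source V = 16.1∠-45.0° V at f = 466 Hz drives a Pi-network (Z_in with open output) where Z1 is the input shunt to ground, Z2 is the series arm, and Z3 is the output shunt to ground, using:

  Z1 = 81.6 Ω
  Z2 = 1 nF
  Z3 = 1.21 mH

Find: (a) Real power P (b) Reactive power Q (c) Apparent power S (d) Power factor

Step 1 — Angular frequency: ω = 2π·f = 2π·466 = 2928 rad/s.
Step 2 — Component impedances:
  Z1: Z = R = 81.6 Ω
  Z2: Z = 1/(jωC) = -j/(ω·C) = 0 - j3.415e+05 Ω
  Z3: Z = jωL = j·2928·0.00121 = 0 + j3.543 Ω
Step 3 — With open output, the series arm Z2 and the output shunt Z3 appear in series to ground: Z2 + Z3 = 0 - j3.415e+05 Ω.
Step 4 — Parallel with input shunt Z1: Z_in = Z1 || (Z2 + Z3) = 81.6 - j0.0195 Ω = 81.6∠-0.0° Ω.
Step 5 — Source phasor: V = 16.1∠-45.0° V = 11.38 - j11.38 V.
Step 6 — Current: I = V / Z = 0.1395 - j0.1395 A = 0.1973∠-45.0° A.
Step 7 — Complex power: S = V·I* = 3.177 - j0.000759 VA.
Step 8 — Real power: P = Re(S) = 3.177 W.
Step 9 — Reactive power: Q = Im(S) = -0.000759 VAR.
Step 10 — Apparent power: |S| = 3.177 VA.
Step 11 — Power factor: PF = P/|S| = 1 (leading).

(a) P = 3.177 W  (b) Q = -0.000759 VAR  (c) S = 3.177 VA  (d) PF = 1 (leading)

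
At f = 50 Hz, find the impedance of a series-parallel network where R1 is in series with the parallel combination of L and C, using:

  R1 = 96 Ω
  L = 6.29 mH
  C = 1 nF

Step 1 — Angular frequency: ω = 2π·f = 2π·50 = 314.2 rad/s.
Step 2 — Component impedances:
  R1: Z = R = 96 Ω
  L: Z = jωL = j·314.2·0.00629 = 0 + j1.976 Ω
  C: Z = 1/(jωC) = -j/(ω·C) = 0 - j3.183e+06 Ω
Step 3 — Parallel branch: L || C = 1/(1/L + 1/C) = 0 + j1.976 Ω.
Step 4 — Series with R1: Z_total = R1 + (L || C) = 96 + j1.976 Ω = 96.02∠1.2° Ω.

Z = 96 + j1.976 Ω = 96.02∠1.2° Ω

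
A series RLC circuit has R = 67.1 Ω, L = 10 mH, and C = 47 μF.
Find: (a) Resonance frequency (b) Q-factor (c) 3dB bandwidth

Step 1 — Resonance: ω₀ = 1/√(LC) = 1/√(0.01·4.7e-05) = 1459 rad/s.
Step 2 — f₀ = ω₀/(2π) = 232.2 Hz.
Step 3 — Series Q: Q = ω₀L/R = 1459·0.01/67.1 = 0.2174.
Step 4 — Bandwidth: Δω = ω₀/Q = 6710 rad/s; BW = Δω/(2π) = 1068 Hz.

(a) f₀ = 232.2 Hz  (b) Q = 0.2174  (c) BW = 1068 Hz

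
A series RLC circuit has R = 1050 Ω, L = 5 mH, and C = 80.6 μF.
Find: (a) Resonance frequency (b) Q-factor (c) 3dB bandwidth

Step 1 — Resonance: ω₀ = 1/√(LC) = 1/√(0.005·8.06e-05) = 1575 rad/s.
Step 2 — f₀ = ω₀/(2π) = 250.7 Hz.
Step 3 — Series Q: Q = ω₀L/R = 1575·0.005/1050 = 0.007501.
Step 4 — Bandwidth: Δω = ω₀/Q = 2.1e+05 rad/s; BW = Δω/(2π) = 3.342e+04 Hz.

(a) f₀ = 250.7 Hz  (b) Q = 0.007501  (c) BW = 3.342e+04 Hz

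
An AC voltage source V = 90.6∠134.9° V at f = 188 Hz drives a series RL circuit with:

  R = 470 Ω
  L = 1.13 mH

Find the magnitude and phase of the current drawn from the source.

Step 1 — Angular frequency: ω = 2π·f = 2π·188 = 1181 rad/s.
Step 2 — Component impedances:
  R: Z = R = 470 Ω
  L: Z = jωL = j·1181·0.00113 = 0 + j1.335 Ω
Step 3 — Series combination: Z_total = R + L = 470 + j1.335 Ω = 470∠0.2° Ω.
Step 4 — Source phasor: V = 90.6∠134.9° V = -63.95 + j64.18 V.
Step 5 — Ohm's law: I = V / Z_total = (-63.95 + j64.18) / (470 + j1.335) = -0.1357 + j0.1369 A.
Step 6 — Convert to polar: |I| = 0.1928 A, ∠I = 134.7°.

I = 0.1928∠134.7° A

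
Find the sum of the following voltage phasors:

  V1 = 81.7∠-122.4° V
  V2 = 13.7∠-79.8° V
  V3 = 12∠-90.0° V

Step 1 — Convert each phasor to rectangular form:
  V1 = 81.7·(cos(-122.4°) + j·sin(-122.4°)) = -43.78 - j68.98 V
  V2 = 13.7·(cos(-79.8°) + j·sin(-79.8°)) = 2.426 - j13.48 V
  V3 = 12·(cos(-90.0°) + j·sin(-90.0°)) = 0 - j12 V
Step 2 — Sum components: V_total = -41.35 - j94.47 V.
Step 3 — Convert to polar: |V_total| = 103.1 V, ∠V_total = -113.6°.

V_total = 103.1∠-113.6° V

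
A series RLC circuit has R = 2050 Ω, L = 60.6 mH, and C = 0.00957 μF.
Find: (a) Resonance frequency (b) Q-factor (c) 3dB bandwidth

Step 1 — Resonance: ω₀ = 1/√(LC) = 1/√(0.0606·9.57e-09) = 4.152e+04 rad/s.
Step 2 — f₀ = ω₀/(2π) = 6609 Hz.
Step 3 — Series Q: Q = ω₀L/R = 4.152e+04·0.0606/2050 = 1.228.
Step 4 — Bandwidth: Δω = ω₀/Q = 3.383e+04 rad/s; BW = Δω/(2π) = 5384 Hz.

(a) f₀ = 6609 Hz  (b) Q = 1.228  (c) BW = 5384 Hz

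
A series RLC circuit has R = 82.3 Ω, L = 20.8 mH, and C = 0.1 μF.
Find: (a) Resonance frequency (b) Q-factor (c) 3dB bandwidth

Step 1 — Resonance: ω₀ = 1/√(LC) = 1/√(0.0208·1e-07) = 2.193e+04 rad/s.
Step 2 — f₀ = ω₀/(2π) = 3490 Hz.
Step 3 — Series Q: Q = ω₀L/R = 2.193e+04·0.0208/82.3 = 5.542.
Step 4 — Bandwidth: Δω = ω₀/Q = 3957 rad/s; BW = Δω/(2π) = 629.7 Hz.

(a) f₀ = 3490 Hz  (b) Q = 5.542  (c) BW = 629.7 Hz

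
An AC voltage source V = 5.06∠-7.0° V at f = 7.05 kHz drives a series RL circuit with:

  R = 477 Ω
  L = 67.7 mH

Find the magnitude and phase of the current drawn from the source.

Step 1 — Angular frequency: ω = 2π·f = 2π·7050 = 4.43e+04 rad/s.
Step 2 — Component impedances:
  R: Z = R = 477 Ω
  L: Z = jωL = j·4.43e+04·0.0677 = 0 + j2999 Ω
Step 3 — Series combination: Z_total = R + L = 477 + j2999 Ω = 3037∠81.0° Ω.
Step 4 — Source phasor: V = 5.06∠-7.0° V = 5.022 - j0.6167 V.
Step 5 — Ohm's law: I = V / Z_total = (5.022 - j0.6167) / (477 + j2999) = 5.925e-05 - j0.001665 A.
Step 6 — Convert to polar: |I| = 0.001666 A, ∠I = -88.0°.

I = 0.001666∠-88.0° A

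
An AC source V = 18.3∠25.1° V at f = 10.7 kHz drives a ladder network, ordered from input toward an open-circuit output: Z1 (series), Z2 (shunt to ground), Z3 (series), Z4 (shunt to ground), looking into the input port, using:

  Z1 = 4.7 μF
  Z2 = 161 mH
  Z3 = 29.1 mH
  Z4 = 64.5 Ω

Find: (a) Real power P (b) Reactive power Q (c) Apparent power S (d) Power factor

Step 1 — Angular frequency: ω = 2π·f = 2π·1.07e+04 = 6.723e+04 rad/s.
Step 2 — Component impedances:
  Z1: Z = 1/(jωC) = -j/(ω·C) = 0 - j3.165 Ω
  Z2: Z = jωL = j·6.723e+04·0.161 = 0 + j1.082e+04 Ω
  Z3: Z = jωL = j·6.723e+04·0.0291 = 0 + j1956 Ω
  Z4: Z = R = 64.5 Ω
Step 3 — Ladder network (open output): work backward from the far end, alternating series and parallel combinations. Z_in = 46.26 + j1654 Ω = 1655∠88.4° Ω.
Step 4 — Source phasor: V = 18.3∠25.1° V = 16.57 + j7.763 V.
Step 5 — Current: I = V / Z = 0.00497 - j0.00988 A = 0.01106∠-63.3° A.
Step 6 — Complex power: S = V·I* = 0.005659 + j0.2023 VA.
Step 7 — Real power: P = Re(S) = 0.005659 W.
Step 8 — Reactive power: Q = Im(S) = 0.2023 VAR.
Step 9 — Apparent power: |S| = 0.2024 VA.
Step 10 — Power factor: PF = P/|S| = 0.02796 (lagging).

(a) P = 0.005659 W  (b) Q = 0.2023 VAR  (c) S = 0.2024 VA  (d) PF = 0.02796 (lagging)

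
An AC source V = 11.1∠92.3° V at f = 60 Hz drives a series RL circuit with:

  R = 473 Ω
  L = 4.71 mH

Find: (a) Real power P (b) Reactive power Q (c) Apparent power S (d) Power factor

Step 1 — Angular frequency: ω = 2π·f = 2π·60 = 377 rad/s.
Step 2 — Component impedances:
  R: Z = R = 473 Ω
  L: Z = jωL = j·377·0.00471 = 0 + j1.776 Ω
Step 3 — Series combination: Z_total = R + L = 473 + j1.776 Ω = 473∠0.2° Ω.
Step 4 — Source phasor: V = 11.1∠92.3° V = -0.4455 + j11.09 V.
Step 5 — Current: I = V / Z = -0.0008537 + j0.02345 A = 0.02347∠92.1° A.
Step 6 — Complex power: S = V·I* = 0.2605 + j0.0009778 VA.
Step 7 — Real power: P = Re(S) = 0.2605 W.
Step 8 — Reactive power: Q = Im(S) = 0.0009778 VAR.
Step 9 — Apparent power: |S| = 0.2605 VA.
Step 10 — Power factor: PF = P/|S| = 1 (lagging).

(a) P = 0.2605 W  (b) Q = 0.0009778 VAR  (c) S = 0.2605 VA  (d) PF = 1 (lagging)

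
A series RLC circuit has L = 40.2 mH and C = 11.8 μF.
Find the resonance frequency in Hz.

Step 1 — Resonance condition Im(Z)=0 gives ω₀ = 1/√(LC).
Step 2 — ω₀ = 1/√(0.0402·1.18e-05) = 1452 rad/s.
Step 3 — f₀ = ω₀/(2π) = 231.1 Hz.

f₀ = 231.1 Hz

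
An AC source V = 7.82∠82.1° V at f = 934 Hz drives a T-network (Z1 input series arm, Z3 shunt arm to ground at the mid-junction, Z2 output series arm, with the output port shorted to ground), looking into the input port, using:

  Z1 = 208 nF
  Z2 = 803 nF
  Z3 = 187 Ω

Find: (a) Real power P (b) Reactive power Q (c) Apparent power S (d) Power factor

Step 1 — Angular frequency: ω = 2π·f = 2π·934 = 5868 rad/s.
Step 2 — Component impedances:
  Z1: Z = 1/(jωC) = -j/(ω·C) = 0 - j819.2 Ω
  Z2: Z = 1/(jωC) = -j/(ω·C) = 0 - j212.2 Ω
  Z3: Z = R = 187 Ω
Step 3 — With the output port shorted to ground, the output series arm Z2 runs from the junction to ground; the shunt arm Z3 also runs from the junction to ground. They appear in parallel: Z3 || Z2 = 105.3 - j92.76 Ω.
Step 4 — Series with input arm Z1: Z_in = Z1 + (Z3 || Z2) = 105.3 - j912 Ω = 918∠-83.4° Ω.
Step 5 — Source phasor: V = 7.82∠82.1° V = 1.075 + j7.746 V.
Step 6 — Current: I = V / Z = -0.008247 + j0.00213 A = 0.008518∠165.5° A.
Step 7 — Complex power: S = V·I* = 0.007637 - j0.06617 VA.
Step 8 — Real power: P = Re(S) = 0.007637 W.
Step 9 — Reactive power: Q = Im(S) = -0.06617 VAR.
Step 10 — Apparent power: |S| = 0.06661 VA.
Step 11 — Power factor: PF = P/|S| = 0.1147 (leading).

(a) P = 0.007637 W  (b) Q = -0.06617 VAR  (c) S = 0.06661 VA  (d) PF = 0.1147 (leading)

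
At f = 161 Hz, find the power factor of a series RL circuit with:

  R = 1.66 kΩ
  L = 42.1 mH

Step 1 — Angular frequency: ω = 2π·f = 2π·161 = 1012 rad/s.
Step 2 — Component impedances:
  R: Z = R = 1660 Ω
  L: Z = jωL = j·1012·0.0421 = 0 + j42.59 Ω
Step 3 — Series combination: Z_total = R + L = 1660 + j42.59 Ω = 1661∠1.5° Ω.
Step 4 — Power factor: PF = cos(φ) = Re(Z)/|Z| = 1660/1660.5 = 0.9997.
Step 5 — Type: Im(Z) = 42.59 ⇒ lagging (phase φ = 1.5°).

PF = 0.9997 (lagging, φ = 1.5°)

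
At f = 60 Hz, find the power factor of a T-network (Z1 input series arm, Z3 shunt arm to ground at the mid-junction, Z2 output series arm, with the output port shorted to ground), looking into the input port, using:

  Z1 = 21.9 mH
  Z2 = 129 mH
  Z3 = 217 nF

Step 1 — Angular frequency: ω = 2π·f = 2π·60 = 377 rad/s.
Step 2 — Component impedances:
  Z1: Z = jωL = j·377·0.0219 = 0 + j8.256 Ω
  Z2: Z = jωL = j·377·0.129 = 0 + j48.63 Ω
  Z3: Z = 1/(jωC) = -j/(ω·C) = 0 - j1.222e+04 Ω
Step 3 — With the output port shorted to ground, the output series arm Z2 runs from the junction to ground; the shunt arm Z3 also runs from the junction to ground. They appear in parallel: Z3 || Z2 = 0 + j48.83 Ω.
Step 4 — Series with input arm Z1: Z_in = Z1 + (Z3 || Z2) = 0 + j57.08 Ω = 57.08∠90.0° Ω.
Step 5 — Power factor: PF = cos(φ) = Re(Z)/|Z| = 0/57.08 = 0.
Step 6 — Type: Im(Z) = 57.08 ⇒ lagging (phase φ = 90.0°).

PF = 0 (lagging, φ = 90.0°)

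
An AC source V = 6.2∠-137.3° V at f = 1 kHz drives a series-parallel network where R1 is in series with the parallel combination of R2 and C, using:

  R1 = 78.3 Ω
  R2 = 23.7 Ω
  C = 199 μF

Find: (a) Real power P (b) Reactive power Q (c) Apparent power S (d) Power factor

Step 1 — Angular frequency: ω = 2π·f = 2π·1000 = 6283 rad/s.
Step 2 — Component impedances:
  R1: Z = R = 78.3 Ω
  R2: Z = R = 23.7 Ω
  C: Z = 1/(jωC) = -j/(ω·C) = 0 - j0.7998 Ω
Step 3 — Parallel branch: R2 || C = 1/(1/R2 + 1/C) = 0.02696 - j0.7989 Ω.
Step 4 — Series with R1: Z_total = R1 + (R2 || C) = 78.33 - j0.7989 Ω = 78.33∠-0.6° Ω.
Step 5 — Source phasor: V = 6.2∠-137.3° V = -4.556 - j4.205 V.
Step 6 — Current: I = V / Z = -0.05762 - j0.05427 A = 0.07915∠-136.7° A.
Step 7 — Complex power: S = V·I* = 0.4907 - j0.005005 VA.
Step 8 — Real power: P = Re(S) = 0.4907 W.
Step 9 — Reactive power: Q = Im(S) = -0.005005 VAR.
Step 10 — Apparent power: |S| = 0.4907 VA.
Step 11 — Power factor: PF = P/|S| = 0.9999 (leading).

(a) P = 0.4907 W  (b) Q = -0.005005 VAR  (c) S = 0.4907 VA  (d) PF = 0.9999 (leading)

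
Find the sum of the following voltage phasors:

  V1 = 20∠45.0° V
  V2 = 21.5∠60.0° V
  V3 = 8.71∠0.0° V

Step 1 — Convert each phasor to rectangular form:
  V1 = 20·(cos(45.0°) + j·sin(45.0°)) = 14.14 + j14.14 V
  V2 = 21.5·(cos(60.0°) + j·sin(60.0°)) = 10.75 + j18.62 V
  V3 = 8.71·(cos(0.0°) + j·sin(0.0°)) = 8.71 V
Step 2 — Sum components: V_total = 33.6 + j32.76 V.
Step 3 — Convert to polar: |V_total| = 46.93 V, ∠V_total = 44.3°.

V_total = 46.93∠44.3° V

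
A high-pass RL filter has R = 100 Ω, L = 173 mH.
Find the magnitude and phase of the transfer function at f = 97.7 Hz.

Step 1 — Angular frequency: ω = 2π·97.7 = 613.9 rad/s.
Step 2 — Transfer function: H(jω) = jωL/(R + jωL).
Step 3 — Numerator jωL = j·106.2; denominator R + jωL = 100 + j106.2.
Step 4 — H = 0.53 + j0.4991.
Step 5 — Magnitude: |H| = 0.728 (-2.8 dB); phase: φ = 43.3°.

|H| = 0.728 (-2.8 dB), φ = 43.3°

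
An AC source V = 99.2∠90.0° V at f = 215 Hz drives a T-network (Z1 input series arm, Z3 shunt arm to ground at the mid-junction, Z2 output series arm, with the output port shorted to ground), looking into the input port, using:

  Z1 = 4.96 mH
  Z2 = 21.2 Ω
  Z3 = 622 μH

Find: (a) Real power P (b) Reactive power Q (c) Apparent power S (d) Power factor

Step 1 — Angular frequency: ω = 2π·f = 2π·215 = 1351 rad/s.
Step 2 — Component impedances:
  Z1: Z = jωL = j·1351·0.00496 = 0 + j6.7 Ω
  Z2: Z = R = 21.2 Ω
  Z3: Z = jωL = j·1351·0.000622 = 0 + j0.8403 Ω
Step 3 — With the output port shorted to ground, the output series arm Z2 runs from the junction to ground; the shunt arm Z3 also runs from the junction to ground. They appear in parallel: Z3 || Z2 = 0.03325 + j0.8389 Ω.
Step 4 — Series with input arm Z1: Z_in = Z1 + (Z3 || Z2) = 0.03325 + j7.539 Ω = 7.539∠89.7° Ω.
Step 5 — Source phasor: V = 99.2∠90.0° V = 0 + j99.2 V.
Step 6 — Current: I = V / Z = 13.16 + j0.05803 A = 13.16∠0.3° A.
Step 7 — Complex power: S = V·I* = 5.756 + j1305 VA.
Step 8 — Real power: P = Re(S) = 5.756 W.
Step 9 — Reactive power: Q = Im(S) = 1305 VAR.
Step 10 — Apparent power: |S| = 1305 VA.
Step 11 — Power factor: PF = P/|S| = 0.00441 (lagging).

(a) P = 5.756 W  (b) Q = 1305 VAR  (c) S = 1305 VA  (d) PF = 0.00441 (lagging)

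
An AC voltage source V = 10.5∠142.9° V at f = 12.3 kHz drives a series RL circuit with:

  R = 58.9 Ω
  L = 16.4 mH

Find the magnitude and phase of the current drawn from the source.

Step 1 — Angular frequency: ω = 2π·f = 2π·1.23e+04 = 7.728e+04 rad/s.
Step 2 — Component impedances:
  R: Z = R = 58.9 Ω
  L: Z = jωL = j·7.728e+04·0.0164 = 0 + j1267 Ω
Step 3 — Series combination: Z_total = R + L = 58.9 + j1267 Ω = 1269∠87.3° Ω.
Step 4 — Source phasor: V = 10.5∠142.9° V = -8.375 + j6.334 V.
Step 5 — Ohm's law: I = V / Z_total = (-8.375 + j6.334) / (58.9 + j1267) = 0.00468 + j0.006825 A.
Step 6 — Convert to polar: |I| = 0.008275 A, ∠I = 55.6°.

I = 0.008275∠55.6° A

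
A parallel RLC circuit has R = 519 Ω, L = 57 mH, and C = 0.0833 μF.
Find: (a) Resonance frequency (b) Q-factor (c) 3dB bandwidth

Step 1 — Resonance: ω₀ = 1/√(LC) = 1/√(0.057·8.33e-08) = 1.451e+04 rad/s.
Step 2 — f₀ = ω₀/(2π) = 2310 Hz.
Step 3 — Parallel Q: Q = R/(ω₀L) = 519/(1.451e+04·0.057) = 0.6274.
Step 4 — Bandwidth: Δω = ω₀/Q = 2.313e+04 rad/s; BW = Δω/(2π) = 3681 Hz.

(a) f₀ = 2310 Hz  (b) Q = 0.6274  (c) BW = 3681 Hz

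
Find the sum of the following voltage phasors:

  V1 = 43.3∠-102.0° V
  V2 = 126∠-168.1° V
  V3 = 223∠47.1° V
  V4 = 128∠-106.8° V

Step 1 — Convert each phasor to rectangular form:
  V1 = 43.3·(cos(-102.0°) + j·sin(-102.0°)) = -9.003 - j42.35 V
  V2 = 126·(cos(-168.1°) + j·sin(-168.1°)) = -123.3 - j25.98 V
  V3 = 223·(cos(47.1°) + j·sin(47.1°)) = 151.8 + j163.4 V
  V4 = 128·(cos(-106.8°) + j·sin(-106.8°)) = -37 - j122.5 V
Step 2 — Sum components: V_total = -17.49 - j27.52 V.
Step 3 — Convert to polar: |V_total| = 32.6 V, ∠V_total = -122.4°.

V_total = 32.6∠-122.4° V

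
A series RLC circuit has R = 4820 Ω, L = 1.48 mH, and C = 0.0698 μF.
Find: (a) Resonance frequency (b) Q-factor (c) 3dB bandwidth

Step 1 — Resonance: ω₀ = 1/√(LC) = 1/√(0.00148·6.98e-08) = 9.839e+04 rad/s.
Step 2 — f₀ = ω₀/(2π) = 1.566e+04 Hz.
Step 3 — Series Q: Q = ω₀L/R = 9.839e+04·0.00148/4820 = 0.03021.
Step 4 — Bandwidth: Δω = ω₀/Q = 3.257e+06 rad/s; BW = Δω/(2π) = 5.183e+05 Hz.

(a) f₀ = 1.566e+04 Hz  (b) Q = 0.03021  (c) BW = 5.183e+05 Hz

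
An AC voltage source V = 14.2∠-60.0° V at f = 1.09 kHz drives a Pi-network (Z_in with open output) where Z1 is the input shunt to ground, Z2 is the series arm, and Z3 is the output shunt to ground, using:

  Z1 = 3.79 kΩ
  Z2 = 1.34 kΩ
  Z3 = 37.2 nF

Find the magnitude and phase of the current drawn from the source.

Step 1 — Angular frequency: ω = 2π·f = 2π·1090 = 6849 rad/s.
Step 2 — Component impedances:
  Z1: Z = R = 3790 Ω
  Z2: Z = R = 1340 Ω
  Z3: Z = 1/(jωC) = -j/(ω·C) = 0 - j3925 Ω
Step 3 — With open output, the series arm Z2 and the output shunt Z3 appear in series to ground: Z2 + Z3 = 1340 - j3925 Ω.
Step 4 — Parallel with input shunt Z1: Z_in = Z1 || (Z2 + Z3) = 2024 - j1351 Ω = 2434∠-33.7° Ω.
Step 5 — Source phasor: V = 14.2∠-60.0° V = 7.1 - j12.3 V.
Step 6 — Ohm's law: I = V / Z_total = (7.1 - j12.3) / (2024 - j1351) = 0.005232 - j0.002583 A.
Step 7 — Convert to polar: |I| = 0.005835 A, ∠I = -26.3°.

I = 0.005835∠-26.3° A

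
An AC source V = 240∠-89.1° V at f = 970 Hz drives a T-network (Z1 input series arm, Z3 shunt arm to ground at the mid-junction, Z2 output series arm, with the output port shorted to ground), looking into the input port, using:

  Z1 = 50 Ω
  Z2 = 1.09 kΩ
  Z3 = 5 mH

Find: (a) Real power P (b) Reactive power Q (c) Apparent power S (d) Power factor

Step 1 — Angular frequency: ω = 2π·f = 2π·970 = 6095 rad/s.
Step 2 — Component impedances:
  Z1: Z = R = 50 Ω
  Z2: Z = R = 1090 Ω
  Z3: Z = jωL = j·6095·0.005 = 0 + j30.47 Ω
Step 3 — With the output port shorted to ground, the output series arm Z2 runs from the junction to ground; the shunt arm Z3 also runs from the junction to ground. They appear in parallel: Z3 || Z2 = 0.8513 + j30.45 Ω.
Step 4 — Series with input arm Z1: Z_in = Z1 + (Z3 || Z2) = 50.85 + j30.45 Ω = 59.27∠30.9° Ω.
Step 5 — Source phasor: V = 240∠-89.1° V = 3.77 - j240 V.
Step 6 — Current: I = V / Z = -2.025 - j3.506 A = 4.049∠-120.0° A.
Step 7 — Complex power: S = V·I* = 833.8 + j499.3 VA.
Step 8 — Real power: P = Re(S) = 833.8 W.
Step 9 — Reactive power: Q = Im(S) = 499.3 VAR.
Step 10 — Apparent power: |S| = 971.8 VA.
Step 11 — Power factor: PF = P/|S| = 0.8579 (lagging).

(a) P = 833.8 W  (b) Q = 499.3 VAR  (c) S = 971.8 VA  (d) PF = 0.8579 (lagging)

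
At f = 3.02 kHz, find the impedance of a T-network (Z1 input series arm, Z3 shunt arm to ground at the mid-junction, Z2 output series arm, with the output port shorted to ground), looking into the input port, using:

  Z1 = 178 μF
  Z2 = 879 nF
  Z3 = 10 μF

Step 1 — Angular frequency: ω = 2π·f = 2π·3020 = 1.898e+04 rad/s.
Step 2 — Component impedances:
  Z1: Z = 1/(jωC) = -j/(ω·C) = 0 - j0.2961 Ω
  Z2: Z = 1/(jωC) = -j/(ω·C) = 0 - j59.95 Ω
  Z3: Z = 1/(jωC) = -j/(ω·C) = 0 - j5.27 Ω
Step 3 — With the output port shorted to ground, the output series arm Z2 runs from the junction to ground; the shunt arm Z3 also runs from the junction to ground. They appear in parallel: Z3 || Z2 = 0 - j4.844 Ω.
Step 4 — Series with input arm Z1: Z_in = Z1 + (Z3 || Z2) = 0 - j5.14 Ω = 5.14∠-90.0° Ω.

Z = 0 - j5.14 Ω = 5.14∠-90.0° Ω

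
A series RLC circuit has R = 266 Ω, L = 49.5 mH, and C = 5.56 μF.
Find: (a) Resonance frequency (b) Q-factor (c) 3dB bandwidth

Step 1 — Resonance: ω₀ = 1/√(LC) = 1/√(0.0495·5.56e-06) = 1906 rad/s.
Step 2 — f₀ = ω₀/(2π) = 303.4 Hz.
Step 3 — Series Q: Q = ω₀L/R = 1906·0.0495/266 = 0.3547.
Step 4 — Bandwidth: Δω = ω₀/Q = 5374 rad/s; BW = Δω/(2π) = 855.3 Hz.

(a) f₀ = 303.4 Hz  (b) Q = 0.3547  (c) BW = 855.3 Hz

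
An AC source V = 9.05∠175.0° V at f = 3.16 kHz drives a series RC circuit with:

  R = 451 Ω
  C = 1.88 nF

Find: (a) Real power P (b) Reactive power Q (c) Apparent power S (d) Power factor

Step 1 — Angular frequency: ω = 2π·f = 2π·3160 = 1.985e+04 rad/s.
Step 2 — Component impedances:
  R: Z = R = 451 Ω
  C: Z = 1/(jωC) = -j/(ω·C) = 0 - j2.679e+04 Ω
Step 3 — Series combination: Z_total = R + C = 451 - j2.679e+04 Ω = 2.679e+04∠-89.0° Ω.
Step 4 — Source phasor: V = 9.05∠175.0° V = -9.016 + j0.7888 V.
Step 5 — Current: I = V / Z = -3.51e-05 - j0.0003359 A = 0.0003378∠-96.0° A.
Step 6 — Complex power: S = V·I* = 5.145e-05 - j0.003056 VA.
Step 7 — Real power: P = Re(S) = 5.145e-05 W.
Step 8 — Reactive power: Q = Im(S) = -0.003056 VAR.
Step 9 — Apparent power: |S| = 0.003057 VA.
Step 10 — Power factor: PF = P/|S| = 0.01683 (leading).

(a) P = 5.145e-05 W  (b) Q = -0.003056 VAR  (c) S = 0.003057 VA  (d) PF = 0.01683 (leading)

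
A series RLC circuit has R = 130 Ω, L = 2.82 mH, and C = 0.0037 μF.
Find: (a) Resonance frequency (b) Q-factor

Step 1 — Resonance condition Im(Z)=0 gives ω₀ = 1/√(LC).
Step 2 — ω₀ = 1/√(0.00282·3.7e-09) = 3.096e+05 rad/s.
Step 3 — f₀ = ω₀/(2π) = 4.927e+04 Hz.
Step 4 — Series Q: Q = ω₀L/R = 3.096e+05·0.00282/130 = 6.716.

(a) f₀ = 4.927e+04 Hz  (b) Q = 6.716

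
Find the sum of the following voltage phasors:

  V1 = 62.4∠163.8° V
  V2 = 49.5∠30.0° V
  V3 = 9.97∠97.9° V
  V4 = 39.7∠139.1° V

Step 1 — Convert each phasor to rectangular form:
  V1 = 62.4·(cos(163.8°) + j·sin(163.8°)) = -59.92 + j17.41 V
  V2 = 49.5·(cos(30.0°) + j·sin(30.0°)) = 42.87 + j24.75 V
  V3 = 9.97·(cos(97.9°) + j·sin(97.9°)) = -1.37 + j9.875 V
  V4 = 39.7·(cos(139.1°) + j·sin(139.1°)) = -30.01 + j25.99 V
Step 2 — Sum components: V_total = -48.43 + j78.03 V.
Step 3 — Convert to polar: |V_total| = 91.84 V, ∠V_total = 121.8°.

V_total = 91.84∠121.8° V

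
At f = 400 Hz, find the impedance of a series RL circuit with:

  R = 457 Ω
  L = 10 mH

Step 1 — Angular frequency: ω = 2π·f = 2π·400 = 2513 rad/s.
Step 2 — Component impedances:
  R: Z = R = 457 Ω
  L: Z = jωL = j·2513·0.01 = 0 + j25.13 Ω
Step 3 — Series combination: Z_total = R + L = 457 + j25.13 Ω = 457.7∠3.1° Ω.

Z = 457 + j25.13 Ω = 457.7∠3.1° Ω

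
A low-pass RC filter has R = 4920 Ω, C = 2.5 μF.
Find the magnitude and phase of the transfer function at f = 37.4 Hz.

Step 1 — Angular frequency: ω = 2π·37.4 = 235 rad/s.
Step 2 — Transfer function: H(jω) = 1/(1 + jωRC).
Step 3 — Denominator: 1 + jωRC = 1 + j·235·4920·2.5e-06 = 1 + j2.89.
Step 4 — H = 0.1069 - j0.309.
Step 5 — Magnitude: |H| = 0.327 (-9.7 dB); phase: φ = -70.9°.

|H| = 0.327 (-9.7 dB), φ = -70.9°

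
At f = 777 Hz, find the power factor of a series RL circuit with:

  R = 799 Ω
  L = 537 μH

Step 1 — Angular frequency: ω = 2π·f = 2π·777 = 4882 rad/s.
Step 2 — Component impedances:
  R: Z = R = 799 Ω
  L: Z = jωL = j·4882·0.000537 = 0 + j2.622 Ω
Step 3 — Series combination: Z_total = R + L = 799 + j2.622 Ω = 799∠0.2° Ω.
Step 4 — Power factor: PF = cos(φ) = Re(Z)/|Z| = 799/799 = 1.
Step 5 — Type: Im(Z) = 2.622 ⇒ lagging (phase φ = 0.2°).

PF = 1 (lagging, φ = 0.2°)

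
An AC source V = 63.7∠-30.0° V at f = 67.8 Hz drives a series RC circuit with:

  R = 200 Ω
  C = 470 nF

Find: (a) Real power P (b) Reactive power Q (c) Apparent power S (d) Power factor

Step 1 — Angular frequency: ω = 2π·f = 2π·67.8 = 426 rad/s.
Step 2 — Component impedances:
  R: Z = R = 200 Ω
  C: Z = 1/(jωC) = -j/(ω·C) = 0 - j4995 Ω
Step 3 — Series combination: Z_total = R + C = 200 - j4995 Ω = 4999∠-87.7° Ω.
Step 4 — Source phasor: V = 63.7∠-30.0° V = 55.17 - j31.85 V.
Step 5 — Current: I = V / Z = 0.006808 + j0.01077 A = 0.01274∠57.7° A.
Step 6 — Complex power: S = V·I* = 0.03248 - j0.8111 VA.
Step 7 — Real power: P = Re(S) = 0.03248 W.
Step 8 — Reactive power: Q = Im(S) = -0.8111 VAR.
Step 9 — Apparent power: |S| = 0.8118 VA.
Step 10 — Power factor: PF = P/|S| = 0.04001 (leading).

(a) P = 0.03248 W  (b) Q = -0.8111 VAR  (c) S = 0.8118 VA  (d) PF = 0.04001 (leading)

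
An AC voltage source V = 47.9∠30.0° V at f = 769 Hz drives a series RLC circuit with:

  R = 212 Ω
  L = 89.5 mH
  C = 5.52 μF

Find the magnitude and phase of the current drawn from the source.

Step 1 — Angular frequency: ω = 2π·f = 2π·769 = 4832 rad/s.
Step 2 — Component impedances:
  R: Z = R = 212 Ω
  L: Z = jωL = j·4832·0.0895 = 0 + j432.4 Ω
  C: Z = 1/(jωC) = -j/(ω·C) = 0 - j37.49 Ω
Step 3 — Series combination: Z_total = R + L + C = 212 + j394.9 Ω = 448.3∠61.8° Ω.
Step 4 — Source phasor: V = 47.9∠30.0° V = 41.48 + j23.95 V.
Step 5 — Ohm's law: I = V / Z_total = (41.48 + j23.95) / (212 + j394.9) = 0.09084 - j0.05627 A.
Step 6 — Convert to polar: |I| = 0.1069 A, ∠I = -31.8°.

I = 0.1069∠-31.8° A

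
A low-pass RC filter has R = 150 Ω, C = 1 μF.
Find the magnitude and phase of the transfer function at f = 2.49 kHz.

Step 1 — Angular frequency: ω = 2π·2490 = 1.565e+04 rad/s.
Step 2 — Transfer function: H(jω) = 1/(1 + jωRC).
Step 3 — Denominator: 1 + jωRC = 1 + j·1.565e+04·150·1e-06 = 1 + j2.347.
Step 4 — H = 0.1537 - j0.3606.
Step 5 — Magnitude: |H| = 0.392 (-8.1 dB); phase: φ = -66.9°.

|H| = 0.392 (-8.1 dB), φ = -66.9°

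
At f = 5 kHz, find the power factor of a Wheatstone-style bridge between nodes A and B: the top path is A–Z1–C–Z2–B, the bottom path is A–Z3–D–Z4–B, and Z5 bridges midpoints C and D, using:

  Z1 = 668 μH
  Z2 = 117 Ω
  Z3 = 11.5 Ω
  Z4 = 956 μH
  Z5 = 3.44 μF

Step 1 — Angular frequency: ω = 2π·f = 2π·5000 = 3.142e+04 rad/s.
Step 2 — Component impedances:
  Z1: Z = jωL = j·3.142e+04·0.000668 = 0 + j20.99 Ω
  Z2: Z = R = 117 Ω
  Z3: Z = R = 11.5 Ω
  Z4: Z = jωL = j·3.142e+04·0.000956 = 0 + j30.03 Ω
  Z5: Z = 1/(jωC) = -j/(ω·C) = 0 - j9.253 Ω
Step 3 — Bridge requires nodal analysis (the Z5 bridge couples midpoints C and D, so the two paths cannot be reduced to a simple series/parallel combination). Setting node B to ground and injecting 1 A at node A, the 3-node admittance system at A, C, D solves to V_A = Z_AB = 11.25 + j36.98 Ω = 38.65∠73.1° Ω.
Step 4 — Power factor: PF = cos(φ) = Re(Z)/|Z| = 11.246/38.649 = 0.291.
Step 5 — Type: Im(Z) = 36.98 ⇒ lagging (phase φ = 73.1°).

PF = 0.291 (lagging, φ = 73.1°)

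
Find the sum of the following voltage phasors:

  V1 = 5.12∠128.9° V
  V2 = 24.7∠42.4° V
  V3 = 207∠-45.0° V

Step 1 — Convert each phasor to rectangular form:
  V1 = 5.12·(cos(128.9°) + j·sin(128.9°)) = -3.215 + j3.985 V
  V2 = 24.7·(cos(42.4°) + j·sin(42.4°)) = 18.24 + j16.66 V
  V3 = 207·(cos(-45.0°) + j·sin(-45.0°)) = 146.4 - j146.4 V
Step 2 — Sum components: V_total = 161.4 - j125.7 V.
Step 3 — Convert to polar: |V_total| = 204.6 V, ∠V_total = -37.9°.

V_total = 204.6∠-37.9° V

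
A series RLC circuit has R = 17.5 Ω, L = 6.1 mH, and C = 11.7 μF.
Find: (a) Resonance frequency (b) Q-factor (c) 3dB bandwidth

Step 1 — Resonance condition Im(Z)=0 gives ω₀ = 1/√(LC).
Step 2 — ω₀ = 1/√(0.0061·1.17e-05) = 3743 rad/s.
Step 3 — f₀ = ω₀/(2π) = 595.7 Hz.
Step 4 — Series Q: Q = ω₀L/R = 3743·0.0061/17.5 = 1.305.
Step 5 — 3dB bandwidth: Δω = ω₀/Q = 2869 rad/s; BW = Δω/(2π) = 456.6 Hz.

(a) f₀ = 595.7 Hz  (b) Q = 1.305  (c) BW = 456.6 Hz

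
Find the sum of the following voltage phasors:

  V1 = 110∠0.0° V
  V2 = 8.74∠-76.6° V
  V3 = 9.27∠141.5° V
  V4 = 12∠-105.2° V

Step 1 — Convert each phasor to rectangular form:
  V1 = 110·(cos(0.0°) + j·sin(0.0°)) = 110 V
  V2 = 8.74·(cos(-76.6°) + j·sin(-76.6°)) = 2.025 - j8.502 V
  V3 = 9.27·(cos(141.5°) + j·sin(141.5°)) = -7.255 + j5.771 V
  V4 = 12·(cos(-105.2°) + j·sin(-105.2°)) = -3.146 - j11.58 V
Step 2 — Sum components: V_total = 101.6 - j14.31 V.
Step 3 — Convert to polar: |V_total| = 102.6 V, ∠V_total = -8.0°.

V_total = 102.6∠-8.0° V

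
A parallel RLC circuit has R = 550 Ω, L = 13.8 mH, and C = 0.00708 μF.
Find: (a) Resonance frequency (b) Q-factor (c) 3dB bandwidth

Step 1 — Resonance: ω₀ = 1/√(LC) = 1/√(0.0138·7.08e-09) = 1.012e+05 rad/s.
Step 2 — f₀ = ω₀/(2π) = 1.61e+04 Hz.
Step 3 — Parallel Q: Q = R/(ω₀L) = 550/(1.012e+05·0.0138) = 0.3939.
Step 4 — Bandwidth: Δω = ω₀/Q = 2.568e+05 rad/s; BW = Δω/(2π) = 4.087e+04 Hz.

(a) f₀ = 1.61e+04 Hz  (b) Q = 0.3939  (c) BW = 4.087e+04 Hz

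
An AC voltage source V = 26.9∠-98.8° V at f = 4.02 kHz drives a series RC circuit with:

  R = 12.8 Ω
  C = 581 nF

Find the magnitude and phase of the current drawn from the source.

Step 1 — Angular frequency: ω = 2π·f = 2π·4020 = 2.526e+04 rad/s.
Step 2 — Component impedances:
  R: Z = R = 12.8 Ω
  C: Z = 1/(jωC) = -j/(ω·C) = 0 - j68.14 Ω
Step 3 — Series combination: Z_total = R + C = 12.8 - j68.14 Ω = 69.33∠-79.4° Ω.
Step 4 — Source phasor: V = 26.9∠-98.8° V = -4.115 - j26.58 V.
Step 5 — Ohm's law: I = V / Z_total = (-4.115 - j26.58) / (12.8 - j68.14) = 0.3659 - j0.1291 A.
Step 6 — Convert to polar: |I| = 0.388 A, ∠I = -19.4°.

I = 0.388∠-19.4° A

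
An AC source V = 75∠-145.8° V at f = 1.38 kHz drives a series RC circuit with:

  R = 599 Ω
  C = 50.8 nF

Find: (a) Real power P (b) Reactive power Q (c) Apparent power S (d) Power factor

Step 1 — Angular frequency: ω = 2π·f = 2π·1380 = 8671 rad/s.
Step 2 — Component impedances:
  R: Z = R = 599 Ω
  C: Z = 1/(jωC) = -j/(ω·C) = 0 - j2270 Ω
Step 3 — Series combination: Z_total = R + C = 599 - j2270 Ω = 2348∠-75.2° Ω.
Step 4 — Source phasor: V = 75∠-145.8° V = -62.03 - j42.16 V.
Step 5 — Current: I = V / Z = 0.01062 - j0.03013 A = 0.03194∠-70.6° A.
Step 6 — Complex power: S = V·I* = 0.6112 - j2.316 VA.
Step 7 — Real power: P = Re(S) = 0.6112 W.
Step 8 — Reactive power: Q = Im(S) = -2.316 VAR.
Step 9 — Apparent power: |S| = 2.396 VA.
Step 10 — Power factor: PF = P/|S| = 0.2551 (leading).

(a) P = 0.6112 W  (b) Q = -2.316 VAR  (c) S = 2.396 VA  (d) PF = 0.2551 (leading)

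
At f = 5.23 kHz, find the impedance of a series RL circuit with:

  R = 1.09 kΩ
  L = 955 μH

Step 1 — Angular frequency: ω = 2π·f = 2π·5230 = 3.286e+04 rad/s.
Step 2 — Component impedances:
  R: Z = R = 1090 Ω
  L: Z = jωL = j·3.286e+04·0.000955 = 0 + j31.38 Ω
Step 3 — Series combination: Z_total = R + L = 1090 + j31.38 Ω = 1090∠1.6° Ω.

Z = 1090 + j31.38 Ω = 1090∠1.6° Ω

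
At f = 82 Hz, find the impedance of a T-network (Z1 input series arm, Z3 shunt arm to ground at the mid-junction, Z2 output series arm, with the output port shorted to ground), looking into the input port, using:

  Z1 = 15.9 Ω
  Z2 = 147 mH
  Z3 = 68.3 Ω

Step 1 — Angular frequency: ω = 2π·f = 2π·82 = 515.2 rad/s.
Step 2 — Component impedances:
  Z1: Z = R = 15.9 Ω
  Z2: Z = jωL = j·515.2·0.147 = 0 + j75.74 Ω
  Z3: Z = R = 68.3 Ω
Step 3 — With the output port shorted to ground, the output series arm Z2 runs from the junction to ground; the shunt arm Z3 also runs from the junction to ground. They appear in parallel: Z3 || Z2 = 37.67 + j33.97 Ω.
Step 4 — Series with input arm Z1: Z_in = Z1 + (Z3 || Z2) = 53.57 + j33.97 Ω = 63.43∠32.4° Ω.

Z = 53.57 + j33.97 Ω = 63.43∠32.4° Ω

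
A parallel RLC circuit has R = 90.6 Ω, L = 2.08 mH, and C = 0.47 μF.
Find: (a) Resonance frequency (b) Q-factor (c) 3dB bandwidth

Step 1 — Resonance: ω₀ = 1/√(LC) = 1/√(0.00208·4.7e-07) = 3.198e+04 rad/s.
Step 2 — f₀ = ω₀/(2π) = 5090 Hz.
Step 3 — Parallel Q: Q = R/(ω₀L) = 90.6/(3.198e+04·0.00208) = 1.362.
Step 4 — Bandwidth: Δω = ω₀/Q = 2.348e+04 rad/s; BW = Δω/(2π) = 3738 Hz.

(a) f₀ = 5090 Hz  (b) Q = 1.362  (c) BW = 3738 Hz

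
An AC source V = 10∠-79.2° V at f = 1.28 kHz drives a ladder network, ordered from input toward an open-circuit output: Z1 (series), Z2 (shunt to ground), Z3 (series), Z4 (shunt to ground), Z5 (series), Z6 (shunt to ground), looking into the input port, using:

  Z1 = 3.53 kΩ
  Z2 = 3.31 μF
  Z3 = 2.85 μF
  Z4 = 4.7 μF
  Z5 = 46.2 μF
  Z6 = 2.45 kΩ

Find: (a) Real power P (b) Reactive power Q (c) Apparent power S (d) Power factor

Step 1 — Angular frequency: ω = 2π·f = 2π·1280 = 8042 rad/s.
Step 2 — Component impedances:
  Z1: Z = R = 3530 Ω
  Z2: Z = 1/(jωC) = -j/(ω·C) = 0 - j37.56 Ω
  Z3: Z = 1/(jωC) = -j/(ω·C) = 0 - j43.63 Ω
  Z4: Z = 1/(jωC) = -j/(ω·C) = 0 - j26.46 Ω
  Z5: Z = 1/(jωC) = -j/(ω·C) = 0 - j2.691 Ω
  Z6: Z = R = 2450 Ω
Step 3 — Ladder network (open output): work backward from the far end, alternating series and parallel combinations. Z_in = 3530 - j24.46 Ω = 3530∠-0.4° Ω.
Step 4 — Source phasor: V = 10∠-79.2° V = 1.874 - j9.823 V.
Step 5 — Current: I = V / Z = 0.0005501 - j0.002779 A = 0.002833∠-78.8° A.
Step 6 — Complex power: S = V·I* = 0.02833 - j0.0001962 VA.
Step 7 — Real power: P = Re(S) = 0.02833 W.
Step 8 — Reactive power: Q = Im(S) = -0.0001962 VAR.
Step 9 — Apparent power: |S| = 0.02833 VA.
Step 10 — Power factor: PF = P/|S| = 1 (leading).

(a) P = 0.02833 W  (b) Q = -0.0001962 VAR  (c) S = 0.02833 VA  (d) PF = 1 (leading)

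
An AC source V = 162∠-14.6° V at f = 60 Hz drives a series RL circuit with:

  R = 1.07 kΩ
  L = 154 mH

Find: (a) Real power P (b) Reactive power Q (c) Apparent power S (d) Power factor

Step 1 — Angular frequency: ω = 2π·f = 2π·60 = 377 rad/s.
Step 2 — Component impedances:
  R: Z = R = 1070 Ω
  L: Z = jωL = j·377·0.154 = 0 + j58.06 Ω
Step 3 — Series combination: Z_total = R + L = 1070 + j58.06 Ω = 1072∠3.1° Ω.
Step 4 — Source phasor: V = 162∠-14.6° V = 156.8 - j40.84 V.
Step 5 — Current: I = V / Z = 0.144 - j0.04598 A = 0.1512∠-17.7° A.
Step 6 — Complex power: S = V·I* = 24.46 + j1.327 VA.
Step 7 — Real power: P = Re(S) = 24.46 W.
Step 8 — Reactive power: Q = Im(S) = 1.327 VAR.
Step 9 — Apparent power: |S| = 24.49 VA.
Step 10 — Power factor: PF = P/|S| = 0.9985 (lagging).

(a) P = 24.46 W  (b) Q = 1.327 VAR  (c) S = 24.49 VA  (d) PF = 0.9985 (lagging)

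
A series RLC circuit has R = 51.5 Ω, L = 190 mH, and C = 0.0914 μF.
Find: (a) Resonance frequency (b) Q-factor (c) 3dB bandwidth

Step 1 — Resonance: ω₀ = 1/√(LC) = 1/√(0.19·9.14e-08) = 7588 rad/s.
Step 2 — f₀ = ω₀/(2π) = 1208 Hz.
Step 3 — Series Q: Q = ω₀L/R = 7588·0.19/51.5 = 28.
Step 4 — Bandwidth: Δω = ω₀/Q = 271.1 rad/s; BW = Δω/(2π) = 43.14 Hz.

(a) f₀ = 1208 Hz  (b) Q = 28  (c) BW = 43.14 Hz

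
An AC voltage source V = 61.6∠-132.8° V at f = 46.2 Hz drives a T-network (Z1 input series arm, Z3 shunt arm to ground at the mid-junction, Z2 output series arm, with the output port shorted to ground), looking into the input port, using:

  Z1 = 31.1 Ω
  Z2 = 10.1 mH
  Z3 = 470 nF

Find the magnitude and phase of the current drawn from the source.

Step 1 — Angular frequency: ω = 2π·f = 2π·46.2 = 290.3 rad/s.
Step 2 — Component impedances:
  Z1: Z = R = 31.1 Ω
  Z2: Z = jωL = j·290.3·0.0101 = 0 + j2.932 Ω
  Z3: Z = 1/(jωC) = -j/(ω·C) = 0 - j7330 Ω
Step 3 — With the output port shorted to ground, the output series arm Z2 runs from the junction to ground; the shunt arm Z3 also runs from the junction to ground. They appear in parallel: Z3 || Z2 = 0 + j2.933 Ω.
Step 4 — Series with input arm Z1: Z_in = Z1 + (Z3 || Z2) = 31.1 + j2.933 Ω = 31.24∠5.4° Ω.
Step 5 — Source phasor: V = 61.6∠-132.8° V = -41.85 - j45.2 V.
Step 6 — Ohm's law: I = V / Z_total = (-41.85 - j45.2) / (31.1 + j2.933) = -1.47 - j1.315 A.
Step 7 — Convert to polar: |I| = 1.972 A, ∠I = -138.2°.

I = 1.972∠-138.2° A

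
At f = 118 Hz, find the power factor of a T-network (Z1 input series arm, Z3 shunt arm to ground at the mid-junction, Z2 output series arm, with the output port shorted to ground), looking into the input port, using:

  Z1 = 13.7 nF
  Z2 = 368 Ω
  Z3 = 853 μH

Step 1 — Angular frequency: ω = 2π·f = 2π·118 = 741.4 rad/s.
Step 2 — Component impedances:
  Z1: Z = 1/(jωC) = -j/(ω·C) = 0 - j9.845e+04 Ω
  Z2: Z = R = 368 Ω
  Z3: Z = jωL = j·741.4·0.000853 = 0 + j0.6324 Ω
Step 3 — With the output port shorted to ground, the output series arm Z2 runs from the junction to ground; the shunt arm Z3 also runs from the junction to ground. They appear in parallel: Z3 || Z2 = 0.001087 + j0.6324 Ω.
Step 4 — Series with input arm Z1: Z_in = Z1 + (Z3 || Z2) = 0.001087 - j9.845e+04 Ω = 9.845e+04∠-90.0° Ω.
Step 5 — Power factor: PF = cos(φ) = Re(Z)/|Z| = 0.001087/9.845e+04 = 1.104e-08.
Step 6 — Type: Im(Z) = -9.845e+04 ⇒ leading (phase φ = -90.0°).

PF = 1.104e-08 (leading, φ = -90.0°)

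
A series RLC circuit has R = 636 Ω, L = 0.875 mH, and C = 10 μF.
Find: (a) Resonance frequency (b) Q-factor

Step 1 — Resonance condition Im(Z)=0 gives ω₀ = 1/√(LC).
Step 2 — ω₀ = 1/√(0.000875·1e-05) = 1.069e+04 rad/s.
Step 3 — f₀ = ω₀/(2π) = 1701 Hz.
Step 4 — Series Q: Q = ω₀L/R = 1.069e+04·0.000875/636 = 0.01471.

(a) f₀ = 1701 Hz  (b) Q = 0.01471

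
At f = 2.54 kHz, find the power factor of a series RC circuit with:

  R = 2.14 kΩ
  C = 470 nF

Step 1 — Angular frequency: ω = 2π·f = 2π·2540 = 1.596e+04 rad/s.
Step 2 — Component impedances:
  R: Z = R = 2140 Ω
  C: Z = 1/(jωC) = -j/(ω·C) = 0 - j133.3 Ω
Step 3 — Series combination: Z_total = R + C = 2140 - j133.3 Ω = 2144∠-3.6° Ω.
Step 4 — Power factor: PF = cos(φ) = Re(Z)/|Z| = 2140/2144 = 0.9981.
Step 5 — Type: Im(Z) = -133.3 ⇒ leading (phase φ = -3.6°).

PF = 0.9981 (leading, φ = -3.6°)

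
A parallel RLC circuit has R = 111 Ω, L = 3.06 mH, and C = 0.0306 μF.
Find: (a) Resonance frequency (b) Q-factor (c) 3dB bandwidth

Step 1 — Resonance: ω₀ = 1/√(LC) = 1/√(0.00306·3.06e-08) = 1.033e+05 rad/s.
Step 2 — f₀ = ω₀/(2π) = 1.645e+04 Hz.
Step 3 — Parallel Q: Q = R/(ω₀L) = 111/(1.033e+05·0.00306) = 0.351.
Step 4 — Bandwidth: Δω = ω₀/Q = 2.944e+05 rad/s; BW = Δω/(2π) = 4.686e+04 Hz.

(a) f₀ = 1.645e+04 Hz  (b) Q = 0.351  (c) BW = 4.686e+04 Hz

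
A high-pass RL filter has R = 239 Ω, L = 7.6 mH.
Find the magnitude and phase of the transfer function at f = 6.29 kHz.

Step 1 — Angular frequency: ω = 2π·6290 = 3.952e+04 rad/s.
Step 2 — Transfer function: H(jω) = jωL/(R + jωL).
Step 3 — Numerator jωL = j·300.4; denominator R + jωL = 239 + j300.4.
Step 4 — H = 0.6123 + j0.4872.
Step 5 — Magnitude: |H| = 0.7825 (-2.1 dB); phase: φ = 38.5°.

|H| = 0.7825 (-2.1 dB), φ = 38.5°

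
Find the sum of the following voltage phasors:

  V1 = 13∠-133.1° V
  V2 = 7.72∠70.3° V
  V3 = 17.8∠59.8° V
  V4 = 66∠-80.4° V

Step 1 — Convert each phasor to rectangular form:
  V1 = 13·(cos(-133.1°) + j·sin(-133.1°)) = -8.883 - j9.492 V
  V2 = 7.72·(cos(70.3°) + j·sin(70.3°)) = 2.602 + j7.268 V
  V3 = 17.8·(cos(59.8°) + j·sin(59.8°)) = 8.954 + j15.38 V
  V4 = 66·(cos(-80.4°) + j·sin(-80.4°)) = 11.01 - j65.08 V
Step 2 — Sum components: V_total = 13.68 - j51.92 V.
Step 3 — Convert to polar: |V_total| = 53.69 V, ∠V_total = -75.2°.

V_total = 53.69∠-75.2° V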